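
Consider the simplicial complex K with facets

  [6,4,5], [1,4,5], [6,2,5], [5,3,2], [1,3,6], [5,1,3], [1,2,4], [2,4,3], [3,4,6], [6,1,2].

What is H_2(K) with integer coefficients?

We work with the vertex ordering 1 < 2 < 3 < 4 < 5 < 6. The simplices of K, each written with vertices in increasing order, are:

  0-simplices (6): [1], [2], [3], [4], [5], [6]
  1-simplices (15): [1,2], [1,3], [1,4], [1,5], [1,6], [2,3], [2,4], [2,5], [2,6], [3,4], [3,5], [3,6], [4,5], [4,6], [5,6]
  2-simplices (10): [1,2,4], [1,2,6], [1,3,5], [1,3,6], [1,4,5], [2,3,4], [2,3,5], [2,5,6], [3,4,6], [4,5,6]

so the chain groups are C_0 ≅ Z^6, C_1 ≅ Z^15, C_2 ≅ Z^10.

The boundary map ∂_1: C_1 → C_0 sends each edge [p,q] (with p < q) to q − p. For instance
  ∂[1,4] = [4] − [1].
The 6×15 boundary matrix has rank 5 and Smith normal form diag(1,1,1,1,1).

∂_2: C_2 → C_1 sends each 2-simplex [p,q,r] to [q,r] − [p,r] + [p,q]. For instance
  ∂[1,2,6] = [2,6] − [1,6] + [1,2],
  ∂[2,3,4] = [3,4] − [2,4] + [2,3].
The 15×10 boundary matrix has rank 10 and Smith normal form diag(1,1,1,1,1,1,1,1,1,2).

Now H_k = ker ∂_k / im ∂_{k+1}, so:

  H_2: rank ker ∂_2 − rank ∂_3 = (10 − 10) − 0 = 0, and there is no ∂_3, so H_2 ≅ 0.

H_2 ≅ 0.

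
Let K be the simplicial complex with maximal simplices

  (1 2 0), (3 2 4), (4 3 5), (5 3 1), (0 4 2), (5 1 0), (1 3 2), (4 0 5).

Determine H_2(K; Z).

H_2 = Z.

We work with the vertex ordering 0 < 1 < 2 < 3 < 4 < 5. The simplices of K, each written with vertices in increasing order, are:

  0-simplices (6): [0], [1], [2], [3], [4], [5]
  1-simplices (12): [0,1], [0,2], [0,4], [0,5], [1,2], [1,3], [1,5], [2,3], [2,4], [3,4], [3,5], [4,5]
  2-simplices (8): [0,1,2], [0,1,5], [0,2,4], [0,4,5], [1,2,3], [1,3,5], [2,3,4], [3,4,5]

Hence C_0 ≅ Z^6, C_1 ≅ Z^12, C_2 ≅ Z^8.

The boundary map ∂_1: C_1 → C_0 maps an edge to its endpoints' difference, ∂[p,q] = q − p.
As a 6×12 matrix over Z this has rank 5, with invariant factors (1,1,1,1,1).

The boundary map ∂_2: C_2 → C_1 maps a triangle to the signed sum of its edges. For instance
  ∂[0,2,4] = [2,4] − [0,4] + [0,2],
  ∂[1,3,5] = [3,5] − [1,5] + [1,3].
This gives a 12×8 integer matrix of rank 7; reducing to Smith normal form yields diagonal entries (1,1,1,1,1,1,1).

Reading off H_k = ker ∂_k / im ∂_{k+1}:

  H_2: rank ker ∂_2 − rank ∂_3 = (8 − 7) − 0 = 1, and there is no ∂_3, so H_2 ≅ Z.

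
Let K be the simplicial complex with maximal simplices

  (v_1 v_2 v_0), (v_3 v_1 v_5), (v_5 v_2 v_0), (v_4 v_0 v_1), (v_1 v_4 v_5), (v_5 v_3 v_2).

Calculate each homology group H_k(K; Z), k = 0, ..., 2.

Fix the vertex order v_0 < v_1 < v_2 < v_3 < v_4 < v_5 and write every simplex with vertices in increasing order. Then dim K = 2 and the simplices of K are:

  0-simplices (6): [v_0], [v_1], [v_2], [v_3], [v_4], [v_5]
  1-simplices (12): [v_0,v_1], [v_0,v_2], [v_0,v_4], [v_0,v_5], [v_1,v_2], [v_1,v_3], [v_1,v_4], [v_1,v_5], [v_2,v_3], [v_2,v_5], [v_3,v_5], [v_4,v_5]
  2-simplices (6): [v_0,v_1,v_2], [v_0,v_1,v_4], [v_0,v_2,v_5], [v_1,v_3,v_5], [v_1,v_4,v_5], [v_2,v_3,v_5]

so the chain groups are C_0 ≅ Z^6, C_1 ≅ Z^12, C_2 ≅ Z^6.

The boundary map ∂_1: C_1 → C_0 maps an edge to its endpoints' difference, ∂[p,q] = q − p. For instance
  ∂[v_2,v_3] = [v_3] − [v_2].
The resulting 6×12 matrix has rank 5, and its Smith normal form has invariant factors (1,1,1,1,1).

∂_2: C_2 → C_1 acts by ∂[p,q,r] = [q,r] − [p,r] + [p,q]. For instance
  ∂[v_1,v_3,v_5] = [v_3,v_5] − [v_1,v_5] + [v_1,v_3],
  ∂[v_1,v_4,v_5] = [v_4,v_5] − [v_1,v_5] + [v_1,v_4].
The 12×6 boundary matrix has rank 6 and Smith normal form diag(1,1,1,1,1,1).

Now H_k = ker ∂_k / im ∂_{k+1}, so:

  H_0: rank C_0 − rank ∂_1 = 6 − 5 = 1, and the invariant factors of ∂_1 are all 1, so H_0 = Z.
  H_1: rank ker ∂_1 − rank ∂_2 = (12 − 5) − 6 = 1, and the invariant factors of ∂_2 are all 1, so H_1 = Z.
  H_2: rank ker ∂_2 − rank ∂_3 = (6 − 6) − 0 = 0, and there is no ∂_3, so H_2 = 0.

As a check, the Euler characteristic is 6 − 12 + 6 = 0, which agrees with 1 − 1 + 0 = 0.

H_0 = Z,  H_1 = Z,  H_2 = 0.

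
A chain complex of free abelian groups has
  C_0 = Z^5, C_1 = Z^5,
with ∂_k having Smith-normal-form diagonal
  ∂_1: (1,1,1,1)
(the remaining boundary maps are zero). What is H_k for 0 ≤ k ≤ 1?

H_0: b_0 = 5 − 0 − 4 = 1; torsion from ∂_1 factors > 1: none. So H_0 = Z.
H_1: b_1 = 5 − 4 − 0 = 1; torsion from ∂_2 factors > 1: none. So H_1 = Z.

H_0 = Z,  H_1 = Z.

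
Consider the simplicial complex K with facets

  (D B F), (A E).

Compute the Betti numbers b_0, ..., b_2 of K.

Order the vertices as A < B < D < E < F. Listing each simplex with vertices in this order, K has dimension 2 with simplices:

  0-simplices (5): A, B, D, E, F
  1-simplices (4): AE, BD, BF, DF
  2-simplices (1): BDF

giving chain groups C_0 ≅ Z^5, C_1 ≅ Z^4, C_2 ≅ Z^1.

∂_1: C_1 → C_0 sends each edge [p,q] (with p < q) to q − p. For instance
  ∂AE = E − A.
As a 5×4 matrix over Z this has rank 3, with invariant factors (1,1,1).

∂_2: C_2 → C_1 maps a triangle to the signed sum of its edges. For instance
  ∂BDF = DF − BF + BD.
The resulting 4×1 matrix has rank 1, and its Smith normal form has invariant factors (1).

Computing H_k = (kernel of ∂_k) / (image of ∂_{k+1}):

  H_0: rank C_0 − rank ∂_1 = 5 − 3 = 2, and the invariant factors of ∂_1 are all 1, so H_0 = Z^2.
  H_1: rank ker ∂_1 − rank ∂_2 = (4 − 3) − 1 = 0, and the invariant factors of ∂_2 are all 1, so H_1 = 0.
  H_2: rank ker ∂_2 − rank ∂_3 = (1 − 1) − 0 = 0, and there is no ∂_3, so H_2 = 0.

Hence the Betti numbers are b_0 = 2, b_1 = 0, b_2 = 0.

b_0 = 2, b_1 = 0, b_2 = 0.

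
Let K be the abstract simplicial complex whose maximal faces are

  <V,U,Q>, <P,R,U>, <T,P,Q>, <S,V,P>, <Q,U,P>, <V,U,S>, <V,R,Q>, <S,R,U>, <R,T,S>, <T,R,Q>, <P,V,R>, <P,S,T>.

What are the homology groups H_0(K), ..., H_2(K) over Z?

H_0 ≅ Z,  H_1 ≅ Z/2,  H_2 = 0.

We work with the vertex ordering P < Q < R < S < T < U < V. The simplices of K, each written with vertices in increasing order, are:

  0-simplices (7): P, Q, R, S, T, U, V
  1-simplices (18): PQ, PR, PS, PT, PU, PV, QR, QT, QU, QV, RS, RT, RU, RV, ST, SU, SV, UV
  2-simplices (12): PQT, PQU, PRU, PRV, PST, PSV, QRT, QRV, QUV, RST, RSU, SUV

giving chain groups C_0 ≅ Z^7, C_1 ≅ Z^18, C_2 ≅ Z^12.

∂_1: C_1 → C_0 sends each edge [p,q] (with p < q) to q − p.
The resulting 7×18 matrix has rank 6, and its Smith normal form has invariant factors (1,1,1,1,1,1).

Boundary ∂_2: C_2 → C_1 maps a triangle to the signed sum of its edges. For instance
  ∂PST = ST − PT + PS,
  ∂PRV = RV − PV + PR.
The 18×12 boundary matrix has rank 12 and Smith normal form diag(1,1,1,1,1,1,1,1,1,1,1,2).

Computing H_k = (kernel of ∂_k) / (image of ∂_{k+1}):

  H_0: rank C_0 − rank ∂_1 = 7 − 6 = 1, and the invariant factors of ∂_1 are all 1, so H_0 = Z.
  H_1: rank ker ∂_1 − rank ∂_2 = (18 − 6) − 12 = 0, and ∂_2 has invariant factor 2 > 1, so H_1 = Z/2.
  H_2: rank ker ∂_2 − rank ∂_3 = (12 − 12) − 0 = 0, and there is no ∂_3, so H_2 = 0.

As a check, the Euler characteristic is 7 − 18 + 12 = 1, which agrees with 1 − 0 + 0 = 1.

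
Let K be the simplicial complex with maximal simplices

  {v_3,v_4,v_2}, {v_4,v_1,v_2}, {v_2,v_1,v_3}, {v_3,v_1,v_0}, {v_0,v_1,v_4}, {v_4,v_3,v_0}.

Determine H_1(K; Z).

H_1 ≅ 0.

Take the total order v_0 < v_1 < v_2 < v_3 < v_4 on the vertex set. Then K (dimension 2) consists of the simplices:

  0-simplices (5): [v_0], [v_1], [v_2], [v_3], [v_4]
  1-simplices (9): [v_0,v_1], [v_0,v_3], [v_0,v_4], [v_1,v_2], [v_1,v_3], [v_1,v_4], [v_2,v_3], [v_2,v_4], [v_3,v_4]
  2-simplices (6): [v_0,v_1,v_3], [v_0,v_1,v_4], [v_0,v_3,v_4], [v_1,v_2,v_3], [v_1,v_2,v_4], [v_2,v_3,v_4]

Hence C_0 ≅ Z^5, C_1 ≅ Z^9, C_2 ≅ Z^6.

∂_1: C_1 → C_0 is given by ∂[p,q] = [q] − [p]. For instance
  ∂[v_1,v_3] = [v_3] − [v_1].
The resulting 5×9 matrix has rank 4, and its Smith normal form has invariant factors (1,1,1,1).

Boundary ∂_2: C_2 → C_1 maps a triangle to the signed sum of its edges. For instance
  ∂[v_0,v_1,v_4] = [v_1,v_4] − [v_0,v_4] + [v_0,v_1],
  ∂[v_0,v_3,v_4] = [v_3,v_4] − [v_0,v_4] + [v_0,v_3].
The 9×6 boundary matrix has rank 5 and Smith normal form diag(1,1,1,1,1).

Now H_k = ker ∂_k / im ∂_{k+1}, so:

  H_1: rank ker ∂_1 − rank ∂_2 = (9 − 4) − 5 = 0, and the invariant factors of ∂_2 are all 1, so H_1 = 0.

(K is a triangulation of the 2-sphere S^2.)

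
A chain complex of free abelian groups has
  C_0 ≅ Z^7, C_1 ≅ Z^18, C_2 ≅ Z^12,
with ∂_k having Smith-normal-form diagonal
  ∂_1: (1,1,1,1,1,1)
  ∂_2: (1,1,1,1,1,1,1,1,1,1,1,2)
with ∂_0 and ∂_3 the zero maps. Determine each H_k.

H_0 ≅ Z,  H_1 ≅ Z/2,  H_2 = 0.

H_0: b_0 = 7 − 0 − 6 = 1; torsion from ∂_1 factors > 1: none. So H_0 ≅ Z.
H_1: b_1 = 18 − 6 − 12 = 0; torsion from ∂_2 factors > 1: [2]. So H_1 ≅ Z/2.
H_2: b_2 = 12 − 12 − 0 = 0; torsion from ∂_3 factors > 1: none. So H_2 ≅ 0.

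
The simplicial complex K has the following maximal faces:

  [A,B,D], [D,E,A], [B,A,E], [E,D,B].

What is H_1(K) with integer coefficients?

Order the vertices as A < B < D < E. Listing each simplex with vertices in this order, K has dimension 2 with simplices:

  0-simplices (4): A, B, D, E
  1-simplices (6): AB, AD, AE, BD, BE, DE
  2-simplices (4): ABD, ABE, ADE, BDE

so the chain groups are C_0 ≅ Z^4, C_1 ≅ Z^6, C_2 ≅ Z^4.

The boundary map ∂_1: C_1 → C_0 sends each edge [p,q] (with p < q) to q − p. For instance
  ∂DE = E − D.
This gives a 4×6 integer matrix of rank 3; reducing to Smith normal form yields diagonal entries (1,1,1).

∂_2: C_2 → C_1 sends each 2-simplex [p,q,r] to [q,r] − [p,r] + [p,q]. For instance
  ∂BDE = DE − BE + BD,
  ∂ADE = DE − AE + AD.
The resulting 6×4 matrix has rank 3, and its Smith normal form has invariant factors (1,1,1).

Computing H_k = (kernel of ∂_k) / (image of ∂_{k+1}):

  H_1: rank ker ∂_1 − rank ∂_2 = (6 − 3) − 3 = 0, and the invariant factors of ∂_2 are all 1, so H_1 ≅ 0.

H_1 ≅ 0.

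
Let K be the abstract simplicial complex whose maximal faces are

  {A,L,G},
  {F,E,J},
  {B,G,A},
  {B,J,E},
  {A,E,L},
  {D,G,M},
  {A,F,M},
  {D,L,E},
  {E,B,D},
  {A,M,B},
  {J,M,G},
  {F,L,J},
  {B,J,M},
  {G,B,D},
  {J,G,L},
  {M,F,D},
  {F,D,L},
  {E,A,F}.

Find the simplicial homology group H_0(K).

H_0 = Z.

Order the vertices as A < B < D < E < F < G < J < L < M. Listing each simplex with vertices in this order, K has dimension 2 with simplices:

  0-simplices (9): A, B, D, E, F, G, J, L, M
  1-simplices (27): AB, AE, AF, AG, AL, AM, BD, BE, BG, BJ, BM, DE, DF, DG, DL, DM, EF, EJ, EL, FJ, FL, FM, GJ, GL, GM, JL, JM
  2-simplices (18): ABG, ABM, AEF, AEL, AFM, AGL, BDE, BDG, BEJ, BJM, DEL, DFL, DFM, DGM, EFJ, FJL, GJL, GJM

giving chain groups C_0 ≅ Z^9, C_1 ≅ Z^27, C_2 ≅ Z^18.

The boundary map ∂_1: C_1 → C_0 sends each edge [p,q] (with p < q) to q − p. For instance
  ∂DE = E − D.
This gives a 9×27 integer matrix of rank 8; reducing to Smith normal form yields diagonal entries (1,1,1,1,1,1,1,1).

The boundary map ∂_2: C_2 → C_1 maps a triangle to the signed sum of its edges. For instance
  ∂ABG = BG − AG + AB,
  ∂BDE = DE − BE + BD.
As a 27×18 matrix over Z this has rank 18, with invariant factors (1,1,1,1,1,1,1,1,1,1,1,1,1,1,1,1,1,2).

Computing H_k = (kernel of ∂_k) / (image of ∂_{k+1}):

  H_0: rank C_0 − rank ∂_1 = 9 − 8 = 1, and the invariant factors of ∂_1 are all 1, so H_0 ≅ Z.

(K is a triangulation of the Klein bottle.)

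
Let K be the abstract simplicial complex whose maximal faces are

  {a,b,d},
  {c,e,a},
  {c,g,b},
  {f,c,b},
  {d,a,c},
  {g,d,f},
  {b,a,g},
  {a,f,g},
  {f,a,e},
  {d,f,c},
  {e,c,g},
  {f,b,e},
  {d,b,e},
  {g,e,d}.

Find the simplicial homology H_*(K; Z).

K has 7 vertices, 21 edges, 14 triangles.
rank ∂_0 = 0, rank ∂_1 = 6 ⇒ b_0 = 7 − 0 − 6 = 1; all invariant factors of ∂_1 are 1 so no torsion. So H_0 ≅ Z.
rank ∂_1 = 6, rank ∂_2 = 13 ⇒ b_1 = 21 − 6 − 13 = 2; all invariant factors of ∂_2 are 1 so no torsion. So H_1 ≅ Z^2.
rank ∂_2 = 13, rank ∂_3 = 0 ⇒ b_2 = 14 − 13 − 0 = 1. So H_2 ≅ Z.

H_0 = Z,  H_1 = Z^2,  H_2 = Z.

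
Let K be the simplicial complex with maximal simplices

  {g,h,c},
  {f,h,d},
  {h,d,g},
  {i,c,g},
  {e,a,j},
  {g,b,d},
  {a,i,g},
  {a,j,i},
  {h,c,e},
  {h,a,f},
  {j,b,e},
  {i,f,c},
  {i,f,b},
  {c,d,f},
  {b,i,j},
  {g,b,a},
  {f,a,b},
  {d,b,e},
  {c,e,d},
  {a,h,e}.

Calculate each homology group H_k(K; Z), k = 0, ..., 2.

H_0 ≅ Z,  H_1 ≅ Z ⊕ Z_2,  H_2 = 0.

Fix the vertex order a < b < c < d < e < f < g < h < i < j and write every simplex with vertices in increasing order. Then dim K = 2 and the simplices of K are:

  0-simplices (10): a, b, c, d, e, f, g, h, i, j
  1-simplices (30): ab, ae, af, ag, ah, ai, aj, bd, be, bf, bg, bi, bj, cd, ce, cf, cg, ch, ci, de, df, dg, dh, eh, ej, fh, fi, gh, gi, ij
  2-simplices (20): abf, abg, aeh, aej, afh, agi, aij, bde, bdg, bej, bfi, bij, cde, cdf, ceh, cfi, cgh, cgi, dfh, dgh

Hence C_0 ≅ Z^10, C_1 ≅ Z^30, C_2 ≅ Z^20.

The boundary map ∂_1: C_1 → C_0 sends each edge [p,q] (with p < q) to q − p.
As a 10×30 matrix over Z this has rank 9, with invariant factors (1,1,1,1,1,1,1,1,1).

∂_2: C_2 → C_1 acts by ∂[p,q,r] = [q,r] − [p,r] + [p,q]. For instance
  ∂aij = ij − aj + ai,
  ∂dfh = fh − dh + df.
The 30×20 boundary matrix has rank 20 and Smith normal form diag(1,1,1,1,1,1,1,1,1,1,1,1,1,1,1,1,1,1,1,2).

From H_k ≅ ker(∂_k) / im(∂_{k+1}) we obtain:

  H_0: rank C_0 − rank ∂_1 = 10 − 9 = 1, and the invariant factors of ∂_1 are all 1, so H_0 ≅ Z.
  H_1: rank ker ∂_1 − rank ∂_2 = (30 − 9) − 20 = 1, and ∂_2 has invariant factor 2 > 1, so H_1 ≅ Z ⊕ Z_2.
  H_2: rank ker ∂_2 − rank ∂_3 = (20 − 20) − 0 = 0, and there is no ∂_3, so H_2 ≅ 0.

As a check, the Euler characteristic is 10 − 30 + 20 = 0, which agrees with 1 − 1 + 0 = 0.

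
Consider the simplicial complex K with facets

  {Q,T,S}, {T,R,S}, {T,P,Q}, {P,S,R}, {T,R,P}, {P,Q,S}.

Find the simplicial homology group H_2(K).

H_2 = Z.

Take the total order P < Q < R < S < T on the vertex set. Then K (dimension 2) consists of the simplices:

  0-simplices (5): P, Q, R, S, T
  1-simplices (9): PQ, PR, PS, PT, QS, QT, RS, RT, ST
  2-simplices (6): PQS, PQT, PRS, PRT, QST, RST

Hence C_0 ≅ Z^5, C_1 ≅ Z^9, C_2 ≅ Z^6.

∂_1: C_1 → C_0 sends each edge [p,q] (with p < q) to q − p.
This gives a 5×9 integer matrix of rank 4; reducing to Smith normal form yields diagonal entries (1,1,1,1).

∂_2: C_2 → C_1 sends each 2-simplex [p,q,r] to [q,r] − [p,r] + [p,q]. For instance
  ∂RST = ST − RT + RS,
  ∂PQT = QT − PT + PQ.
This gives a 9×6 integer matrix of rank 5; reducing to Smith normal form yields diagonal entries (1,1,1,1,1).

Now H_k = ker ∂_k / im ∂_{k+1}, so:

  H_2: rank ker ∂_2 − rank ∂_3 = (6 − 5) − 0 = 1, and there is no ∂_3, so H_2 ≅ Z.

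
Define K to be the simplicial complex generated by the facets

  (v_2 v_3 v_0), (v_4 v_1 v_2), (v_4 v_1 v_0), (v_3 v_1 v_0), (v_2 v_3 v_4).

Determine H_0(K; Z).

H_0 ≅ Z.

We work with the vertex ordering v_0 < v_1 < v_2 < v_3 < v_4. The simplices of K, each written with vertices in increasing order, are:

  0-simplices (5): [v_0], [v_1], [v_2], [v_3], [v_4]
  1-simplices (10): [v_0,v_1], [v_0,v_2], [v_0,v_3], [v_0,v_4], [v_1,v_2], [v_1,v_3], [v_1,v_4], [v_2,v_3], [v_2,v_4], [v_3,v_4]
  2-simplices (5): [v_0,v_1,v_3], [v_0,v_1,v_4], [v_0,v_2,v_3], [v_1,v_2,v_4], [v_2,v_3,v_4]

Hence C_0 ≅ Z^5, C_1 ≅ Z^10, C_2 ≅ Z^5.

Boundary ∂_1: C_1 → C_0 is given by ∂[p,q] = [q] − [p].
As a 5×10 matrix over Z this has rank 4, with invariant factors (1,1,1,1).

∂_2: C_2 → C_1 maps a triangle to the signed sum of its edges. For instance
  ∂[v_0,v_2,v_3] = [v_2,v_3] − [v_0,v_3] + [v_0,v_2],
  ∂[v_0,v_1,v_3] = [v_1,v_3] − [v_0,v_3] + [v_0,v_1].
This gives a 10×5 integer matrix of rank 5; reducing to Smith normal form yields diagonal entries (1,1,1,1,1).

Computing H_k = (kernel of ∂_k) / (image of ∂_{k+1}):

  H_0: rank C_0 − rank ∂_1 = 5 − 4 = 1, and the invariant factors of ∂_1 are all 1, so H_0 = Z.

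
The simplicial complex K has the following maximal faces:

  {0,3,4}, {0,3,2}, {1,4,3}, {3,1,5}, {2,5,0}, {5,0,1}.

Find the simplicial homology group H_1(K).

We work with the vertex ordering 0 < 1 < 2 < 3 < 4 < 5. The simplices of K, each written with vertices in increasing order, are:

  0-simplices (6): [0], [1], [2], [3], [4], [5]
  1-simplices (12): [0,1], [0,2], [0,3], [0,4], [0,5], [1,3], [1,4], [1,5], [2,3], [2,5], [3,4], [3,5]
  2-simplices (6): [0,1,5], [0,2,3], [0,2,5], [0,3,4], [1,3,4], [1,3,5]

giving chain groups C_0 ≅ Z^6, C_1 ≅ Z^12, C_2 ≅ Z^6.

∂_1: C_1 → C_0 sends each edge [p,q] (with p < q) to q − p.
As a 6×12 matrix over Z this has rank 5, with invariant factors (1,1,1,1,1).

∂_2: C_2 → C_1 acts by ∂[p,q,r] = [q,r] − [p,r] + [p,q]. For instance
  ∂[1,3,4] = [3,4] − [1,4] + [1,3],
  ∂[0,2,5] = [2,5] − [0,5] + [0,2].
This gives a 12×6 integer matrix of rank 6; reducing to Smith normal form yields diagonal entries (1,1,1,1,1,1).

Computing H_k = (kernel of ∂_k) / (image of ∂_{k+1}):

  H_1: rank ker ∂_1 − rank ∂_2 = (12 − 5) − 6 = 1, and the invariant factors of ∂_2 are all 1, so H_1 ≅ Z.

H_1 ≅ Z.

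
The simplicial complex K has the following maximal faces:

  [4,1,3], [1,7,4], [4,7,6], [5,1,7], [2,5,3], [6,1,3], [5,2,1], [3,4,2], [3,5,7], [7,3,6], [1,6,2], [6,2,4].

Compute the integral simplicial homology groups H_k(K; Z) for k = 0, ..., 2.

Take the total order 1 < 2 < 3 < 4 < 5 < 6 < 7 on the vertex set. Then K (dimension 2) consists of the simplices:

  0-simplices (7): [1], [2], [3], [4], [5], [6], [7]
  1-simplices (18): [1,2], [1,3], [1,4], [1,5], [1,6], [1,7], [2,3], [2,4], [2,5], [2,6], [3,4], [3,5], [3,6], [3,7], [4,6], [4,7], [5,7], [6,7]
  2-simplices (12): [1,2,5], [1,2,6], [1,3,4], [1,3,6], [1,4,7], [1,5,7], [2,3,4], [2,3,5], [2,4,6], [3,5,7], [3,6,7], [4,6,7]

Hence C_0 ≅ Z^7, C_1 ≅ Z^18, C_2 ≅ Z^12.

∂_1: C_1 → C_0 is given by ∂[p,q] = [q] − [p]. For instance
  ∂[5,7] = [7] − [5].
The resulting 7×18 matrix has rank 6, and its Smith normal form has invariant factors (1,1,1,1,1,1).

The boundary map ∂_2: C_2 → C_1 maps a triangle to the signed sum of its edges. For instance
  ∂[3,6,7] = [6,7] − [3,7] + [3,6],
  ∂[1,4,7] = [4,7] − [1,7] + [1,4].
As a 18×12 matrix over Z this has rank 12, with invariant factors (1,1,1,1,1,1,1,1,1,1,1,2).

From H_k ≅ ker(∂_k) / im(∂_{k+1}) we obtain:

  H_0: rank C_0 − rank ∂_1 = 7 − 6 = 1, and the invariant factors of ∂_1 are all 1, so H_0 = Z.
  H_1: rank ker ∂_1 − rank ∂_2 = (18 − 6) − 12 = 0, and ∂_2 has invariant factor 2 > 1, so H_1 = Z_2.
  H_2: rank ker ∂_2 − rank ∂_3 = (12 − 12) − 0 = 0, and there is no ∂_3, so H_2 = 0.

(K is a triangulation of the real projective plane RP^2.)

H_0 = Z,  H_1 = Z_2,  H_2 = 0.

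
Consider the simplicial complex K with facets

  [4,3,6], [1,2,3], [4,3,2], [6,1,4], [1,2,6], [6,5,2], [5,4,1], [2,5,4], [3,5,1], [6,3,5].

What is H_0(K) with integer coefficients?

H_0 = Z.

We work with the vertex ordering 1 < 2 < 3 < 4 < 5 < 6. The simplices of K, each written with vertices in increasing order, are:

  0-simplices (6): [1], [2], [3], [4], [5], [6]
  1-simplices (15): [1,2], [1,3], [1,4], [1,5], [1,6], [2,3], [2,4], [2,5], [2,6], [3,4], [3,5], [3,6], [4,5], [4,6], [5,6]
  2-simplices (10): [1,2,3], [1,2,6], [1,3,5], [1,4,5], [1,4,6], [2,3,4], [2,4,5], [2,5,6], [3,4,6], [3,5,6]

giving chain groups C_0 ≅ Z^6, C_1 ≅ Z^15, C_2 ≅ Z^10.

Boundary ∂_1: C_1 → C_0 is given by ∂[p,q] = [q] − [p]. For instance
  ∂[4,5] = [5] − [4].
This gives a 6×15 integer matrix of rank 5; reducing to Smith normal form yields diagonal entries (1,1,1,1,1).

∂_2: C_2 → C_1 maps a triangle to the signed sum of its edges. For instance
  ∂[2,3,4] = [3,4] − [2,4] + [2,3],
  ∂[1,2,3] = [2,3] − [1,3] + [1,2].
As a 15×10 matrix over Z this has rank 10, with invariant factors (1,1,1,1,1,1,1,1,1,2).

Computing H_k = (kernel of ∂_k) / (image of ∂_{k+1}):

  H_0: rank C_0 − rank ∂_1 = 6 − 5 = 1, and the invariant factors of ∂_1 are all 1, so H_0 ≅ Z.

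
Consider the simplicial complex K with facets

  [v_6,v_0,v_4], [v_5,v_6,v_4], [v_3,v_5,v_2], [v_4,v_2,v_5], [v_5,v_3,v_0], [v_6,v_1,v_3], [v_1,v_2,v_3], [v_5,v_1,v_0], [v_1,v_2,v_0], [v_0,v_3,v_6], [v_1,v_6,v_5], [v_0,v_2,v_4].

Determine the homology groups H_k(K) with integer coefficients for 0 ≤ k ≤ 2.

H_0 = Z,  H_1 = Z/2,  H_2 = 0.

K has 7 vertices, 18 edges, 12 triangles.
rank ∂_0 = 0, rank ∂_1 = 6 ⇒ b_0 = 7 − 0 − 6 = 1; all invariant factors of ∂_1 are 1 so no torsion. So H_0 ≅ Z.
rank ∂_1 = 6, rank ∂_2 = 12 ⇒ b_1 = 18 − 6 − 12 = 0; ∂_2 has invariant factor(s) [2] giving torsion. So H_1 ≅ Z/2.
rank ∂_2 = 12, rank ∂_3 = 0 ⇒ b_2 = 12 − 12 − 0 = 0. So H_2 ≅ 0.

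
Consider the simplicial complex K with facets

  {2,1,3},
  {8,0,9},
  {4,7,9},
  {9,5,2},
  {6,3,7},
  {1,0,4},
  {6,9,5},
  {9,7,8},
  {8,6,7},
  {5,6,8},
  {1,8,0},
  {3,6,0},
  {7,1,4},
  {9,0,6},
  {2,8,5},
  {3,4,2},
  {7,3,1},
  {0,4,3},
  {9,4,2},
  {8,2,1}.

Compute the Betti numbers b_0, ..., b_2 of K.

b_0 = 1, b_1 = 1, b_2 = 0.

Take the total order 0 < 1 < 2 < 3 < 4 < 5 < 6 < 7 < 8 < 9 on the vertex set. Then K (dimension 2) consists of the simplices:

  0-simplices (10): [0], [1], [2], [3], [4], [5], [6], [7], [8], [9]
  1-simplices (30): (30 of them)
  2-simplices (20): (20 of them)

so the chain groups are C_0 ≅ Z^10, C_1 ≅ Z^30, C_2 ≅ Z^20.

∂_1: C_1 → C_0 maps an edge to its endpoints' difference, ∂[p,q] = q − p. For instance
  ∂[2,5] = [5] − [2].
The 10×30 boundary matrix has rank 9 and Smith normal form diag(1,1,1,1,1,1,1,1,1).

The boundary map ∂_2: C_2 → C_1 sends each 2-simplex [p,q,r] to [q,r] − [p,r] + [p,q]. For instance
  ∂[0,6,9] = [6,9] − [0,9] + [0,6],
  ∂[1,2,8] = [2,8] − [1,8] + [1,2].
The resulting 30×20 matrix has rank 20, and its Smith normal form has invariant factors (1,1,1,1,1,1,1,1,1,1,1,1,1,1,1,1,1,1,1,2).

Reading off H_k = ker ∂_k / im ∂_{k+1}:

  H_0: rank C_0 − rank ∂_1 = 10 − 9 = 1, and the invariant factors of ∂_1 are all 1, so H_0 = Z.
  H_1: rank ker ∂_1 − rank ∂_2 = (30 − 9) − 20 = 1, and ∂_2 has invariant factor 2 > 1, so H_1 = Z ⊕ Z/2.
  H_2: rank ker ∂_2 − rank ∂_3 = (20 − 20) − 0 = 0, and there is no ∂_3, so H_2 = 0.

(K is a triangulation of the Klein bottle.)

Hence the Betti numbers are b_0 = 1, b_1 = 1, b_2 = 0.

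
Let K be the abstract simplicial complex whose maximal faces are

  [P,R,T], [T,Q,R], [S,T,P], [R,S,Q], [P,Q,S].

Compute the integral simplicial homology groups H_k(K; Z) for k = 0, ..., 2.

H_0 ≅ Z,  H_1 ≅ Z,  H_2 = 0.

K has 5 vertices, 10 edges, 5 triangles.
rank ∂_0 = 0, rank ∂_1 = 4 ⇒ b_0 = 5 − 0 − 4 = 1; all invariant factors of ∂_1 are 1 so no torsion. So H_0 = Z.
rank ∂_1 = 4, rank ∂_2 = 5 ⇒ b_1 = 10 − 4 − 5 = 1; all invariant factors of ∂_2 are 1 so no torsion. So H_1 = Z.
rank ∂_2 = 5, rank ∂_3 = 0 ⇒ b_2 = 5 − 5 − 0 = 0. So H_2 = 0.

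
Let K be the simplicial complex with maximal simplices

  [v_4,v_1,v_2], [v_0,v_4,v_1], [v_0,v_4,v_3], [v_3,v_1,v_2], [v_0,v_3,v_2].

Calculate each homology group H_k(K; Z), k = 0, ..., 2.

H_0 = Z,  H_1 = Z,  H_2 = 0.

Take the total order v_0 < v_1 < v_2 < v_3 < v_4 on the vertex set. Then K (dimension 2) consists of the simplices:

  0-simplices (5): [v_0], [v_1], [v_2], [v_3], [v_4]
  1-simplices (10): [v_0,v_1], [v_0,v_2], [v_0,v_3], [v_0,v_4], [v_1,v_2], [v_1,v_3], [v_1,v_4], [v_2,v_3], [v_2,v_4], [v_3,v_4]
  2-simplices (5): [v_0,v_1,v_4], [v_0,v_2,v_3], [v_0,v_3,v_4], [v_1,v_2,v_3], [v_1,v_2,v_4]

giving chain groups C_0 ≅ Z^5, C_1 ≅ Z^10, C_2 ≅ Z^5.

∂_1: C_1 → C_0 is given by ∂[p,q] = [q] − [p].
The resulting 5×10 matrix has rank 4, and its Smith normal form has invariant factors (1,1,1,1).

The boundary map ∂_2: C_2 → C_1 acts by ∂[p,q,r] = [q,r] − [p,r] + [p,q]. For instance
  ∂[v_0,v_3,v_4] = [v_3,v_4] − [v_0,v_4] + [v_0,v_3],
  ∂[v_1,v_2,v_3] = [v_2,v_3] − [v_1,v_3] + [v_1,v_2].
The 10×5 boundary matrix has rank 5 and Smith normal form diag(1,1,1,1,1).

Reading off H_k = ker ∂_k / im ∂_{k+1}:

  H_0: rank C_0 − rank ∂_1 = 5 − 4 = 1, and the invariant factors of ∂_1 are all 1, so H_0 ≅ Z.
  H_1: rank ker ∂_1 − rank ∂_2 = (10 − 4) − 5 = 1, and the invariant factors of ∂_2 are all 1, so H_1 ≅ Z.
  H_2: rank ker ∂_2 − rank ∂_3 = (5 − 5) − 0 = 0, and there is no ∂_3, so H_2 ≅ 0.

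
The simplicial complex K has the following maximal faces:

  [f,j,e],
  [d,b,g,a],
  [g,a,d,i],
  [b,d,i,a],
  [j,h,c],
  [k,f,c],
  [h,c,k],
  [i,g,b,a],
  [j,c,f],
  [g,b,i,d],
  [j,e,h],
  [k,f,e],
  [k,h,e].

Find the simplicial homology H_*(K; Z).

We work with the vertex ordering a < b < c < d < e < f < g < h < i < j < k. The simplices of K, each written with vertices in increasing order, are:

  0-simplices (11): a, b, c, d, e, f, g, h, i, j, k
  1-simplices (22): ab, ad, ag, ai, bd, bg, bi, cf, ch, cj, ck, dg, di, ef, eh, ej, ek, fj, fk, gi, hj, hk
  2-simplices (18): abd, abg, abi, adg, adi, agi, bdg, bdi, bgi, cfj, cfk, chj, chk, dgi, efj, efk, ehj, ehk
  3-simplices (5): abdg, abdi, abgi, adgi, bdgi

giving chain groups C_0 ≅ Z^11, C_1 ≅ Z^22, C_2 ≅ Z^18, C_3 ≅ Z^5.

The boundary map ∂_1: C_1 → C_0 maps an edge to its endpoints' difference, ∂[p,q] = q − p. For instance
  ∂hk = k − h.
This gives a 11×22 integer matrix of rank 9; reducing to Smith normal form yields diagonal entries (1,1,1,1,1,1,1,1,1).

∂_2: C_2 → C_1 acts by ∂[p,q,r] = [q,r] − [p,r] + [p,q]. For instance
  ∂adg = dg − ag + ad,
  ∂cfk = fk − ck + cf.
This gives a 22×18 integer matrix of rank 13; reducing to Smith normal form yields diagonal entries (1,1,1,1,1,1,1,1,1,1,1,1,1).

Boundary ∂_3: C_3 → C_2 sends each 3-simplex σ to the alternating sum Σ_i (−1)^i (σ with its i-th vertex removed). For instance
  ∂abdi = bdi − adi + abi − abd,
  ∂adgi = dgi − agi + adi − adg.
As a 18×5 matrix over Z this has rank 4, with invariant factors (1,1,1,1).

From H_k ≅ ker(∂_k) / im(∂_{k+1}) we obtain:

  H_0: rank C_0 − rank ∂_1 = 11 − 9 = 2, and the invariant factors of ∂_1 are all 1, so H_0 = Z^2.
  H_1: rank ker ∂_1 − rank ∂_2 = (22 − 9) − 13 = 0, and the invariant factors of ∂_2 are all 1, so H_1 = 0.
  H_2: rank ker ∂_2 − rank ∂_3 = (18 − 13) − 4 = 1, and the invariant factors of ∂_3 are all 1, so H_2 = Z.
  H_3: rank ker ∂_3 − rank ∂_4 = (5 − 4) − 0 = 1, and there is no ∂_4, so H_3 = Z.

H_0 ≅ Z^2,  H_1 = 0,  H_2 ≅ Z,  H_3 ≅ Z.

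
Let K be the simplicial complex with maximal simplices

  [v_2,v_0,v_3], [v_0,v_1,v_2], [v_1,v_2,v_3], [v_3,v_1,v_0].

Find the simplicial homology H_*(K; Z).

Order the vertices as v_0 < v_1 < v_2 < v_3. Listing each simplex with vertices in this order, K has dimension 2 with simplices:

  0-simplices (4): [v_0], [v_1], [v_2], [v_3]
  1-simplices (6): [v_0,v_1], [v_0,v_2], [v_0,v_3], [v_1,v_2], [v_1,v_3], [v_2,v_3]
  2-simplices (4): [v_0,v_1,v_2], [v_0,v_1,v_3], [v_0,v_2,v_3], [v_1,v_2,v_3]

giving chain groups C_0 ≅ Z^4, C_1 ≅ Z^6, C_2 ≅ Z^4.

∂_1: C_1 → C_0 sends each edge [p,q] (with p < q) to q − p. For instance
  ∂[v_1,v_3] = [v_3] − [v_1].
The resulting 4×6 matrix has rank 3, and its Smith normal form has invariant factors (1,1,1).

The boundary map ∂_2: C_2 → C_1 maps a triangle to the signed sum of its edges. For instance
  ∂[v_0,v_1,v_2] = [v_1,v_2] − [v_0,v_2] + [v_0,v_1],
  ∂[v_0,v_1,v_3] = [v_1,v_3] − [v_0,v_3] + [v_0,v_1].
As a 6×4 matrix over Z this has rank 3, with invariant factors (1,1,1).

From H_k ≅ ker(∂_k) / im(∂_{k+1}) we obtain:

  H_0: rank C_0 − rank ∂_1 = 4 − 3 = 1, and the invariant factors of ∂_1 are all 1, so H_0 ≅ Z.
  H_1: rank ker ∂_1 − rank ∂_2 = (6 − 3) − 3 = 0, and the invariant factors of ∂_2 are all 1, so H_1 ≅ 0.
  H_2: rank ker ∂_2 − rank ∂_3 = (4 − 3) − 0 = 1, and there is no ∂_3, so H_2 ≅ Z.

H_0 = Z,  H_1 = 0,  H_2 = Z.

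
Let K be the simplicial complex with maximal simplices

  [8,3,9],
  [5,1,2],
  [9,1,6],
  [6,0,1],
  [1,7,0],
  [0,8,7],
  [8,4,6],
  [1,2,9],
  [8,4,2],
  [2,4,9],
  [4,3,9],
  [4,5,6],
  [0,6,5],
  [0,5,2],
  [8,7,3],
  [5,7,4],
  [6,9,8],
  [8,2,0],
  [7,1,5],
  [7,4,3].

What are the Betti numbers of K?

b_0 = 1, b_1 = 1, b_2 = 0.

Fix the vertex order 0 < 1 < 2 < 3 < 4 < 5 < 6 < 7 < 8 < 9 and write every simplex with vertices in increasing order. Then dim K = 2 and the simplices of K are:

  0-simplices (10): [0], [1], [2], [3], [4], [5], [6], [7], [8], [9]
  1-simplices (30): (30 of them)
  2-simplices (20): (20 of them)

Hence C_0 ≅ Z^10, C_1 ≅ Z^30, C_2 ≅ Z^20.

∂_1: C_1 → C_0 sends each edge [p,q] (with p < q) to q − p.
The 10×30 boundary matrix has rank 9 and Smith normal form diag(1,1,1,1,1,1,1,1,1).

Boundary ∂_2: C_2 → C_1 maps a triangle to the signed sum of its edges. For instance
  ∂[1,5,7] = [5,7] − [1,7] + [1,5],
  ∂[0,5,6] = [5,6] − [0,6] + [0,5].
The 30×20 boundary matrix has rank 20 and Smith normal form diag(1,1,1,1,1,1,1,1,1,1,1,1,1,1,1,1,1,1,1,2).

Now H_k = ker ∂_k / im ∂_{k+1}, so:

  H_0: rank C_0 − rank ∂_1 = 10 − 9 = 1, and the invariant factors of ∂_1 are all 1, so H_0 = Z.
  H_1: rank ker ∂_1 − rank ∂_2 = (30 − 9) − 20 = 1, and ∂_2 has invariant factor 2 > 1, so H_1 = Z ⊕ Z_2.
  H_2: rank ker ∂_2 − rank ∂_3 = (20 − 20) − 0 = 0, and there is no ∂_3, so H_2 = 0.

As a check, the Euler characteristic is 10 − 30 + 20 = 0, which agrees with 1 − 1 + 0 = 0.
(K is a triangulation of the Klein bottle.)

Hence the Betti numbers are b_0 = 1, b_1 = 1, b_2 = 0.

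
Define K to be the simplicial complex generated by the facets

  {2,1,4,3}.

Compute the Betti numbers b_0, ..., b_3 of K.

Take the total order 1 < 2 < 3 < 4 on the vertex set. Then K (dimension 3) consists of the simplices:

  0-simplices (4): [1], [2], [3], [4]
  1-simplices (6): [1,2], [1,3], [1,4], [2,3], [2,4], [3,4]
  2-simplices (4): [1,2,3], [1,2,4], [1,3,4], [2,3,4]
  3-simplices (1): [1,2,3,4]

Hence C_0 ≅ Z^4, C_1 ≅ Z^6, C_2 ≅ Z^4, C_3 ≅ Z^1.

∂_1: C_1 → C_0 maps an edge to its endpoints' difference, ∂[p,q] = q − p. For instance
  ∂[3,4] = [4] − [3].
The resulting 4×6 matrix has rank 3, and its Smith normal form has invariant factors (1,1,1).

∂_2: C_2 → C_1 sends each 2-simplex [p,q,r] to [q,r] − [p,r] + [p,q]. For instance
  ∂[2,3,4] = [3,4] − [2,4] + [2,3],
  ∂[1,3,4] = [3,4] − [1,4] + [1,3].
This gives a 6×4 integer matrix of rank 3; reducing to Smith normal form yields diagonal entries (1,1,1).

∂_3: C_3 → C_2 sends each 3-simplex σ to the alternating sum Σ_i (−1)^i (σ with its i-th vertex removed). For instance
  ∂[1,2,3,4] = [2,3,4] − [1,3,4] + [1,2,4] − [1,2,3].
As a 4×1 matrix over Z this has rank 1, with invariant factors (1).

Computing H_k = (kernel of ∂_k) / (image of ∂_{k+1}):

  H_0: rank C_0 − rank ∂_1 = 4 − 3 = 1, and the invariant factors of ∂_1 are all 1, so H_0 ≅ Z.
  H_1: rank ker ∂_1 − rank ∂_2 = (6 − 3) − 3 = 0, and the invariant factors of ∂_2 are all 1, so H_1 ≅ 0.
  H_2: rank ker ∂_2 − rank ∂_3 = (4 − 3) − 1 = 0, and the invariant factors of ∂_3 are all 1, so H_2 ≅ 0.
  H_3: rank ker ∂_3 − rank ∂_4 = (1 − 1) − 0 = 0, and there is no ∂_4, so H_3 ≅ 0.

(K is a triangulation of the 3-simplex.)

Hence the Betti numbers are b_0 = 1, b_1 = 0, b_2 = 0, b_3 = 0.

b_0 = 1, b_1 = 0, b_2 = 0, b_3 = 0.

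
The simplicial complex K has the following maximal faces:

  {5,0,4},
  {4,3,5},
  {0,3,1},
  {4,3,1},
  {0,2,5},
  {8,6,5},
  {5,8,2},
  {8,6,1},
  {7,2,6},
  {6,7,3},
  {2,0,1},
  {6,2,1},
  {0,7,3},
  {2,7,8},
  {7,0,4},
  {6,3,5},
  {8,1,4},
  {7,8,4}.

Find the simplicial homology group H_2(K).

H_2 = 0.

K has 9 vertices, 27 edges, 18 triangles.
rank ∂_2 = 18, rank ∂_3 = 0 ⇒ b_2 = 18 − 18 − 0 = 0. So H_2 ≅ 0.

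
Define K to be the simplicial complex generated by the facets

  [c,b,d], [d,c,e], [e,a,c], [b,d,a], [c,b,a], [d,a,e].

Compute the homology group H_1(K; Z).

Order the vertices as a < b < c < d < e. Listing each simplex with vertices in this order, K has dimension 2 with simplices:

  0-simplices (5): a, b, c, d, e
  1-simplices (9): ab, ac, ad, ae, bc, bd, cd, ce, de
  2-simplices (6): abc, abd, ace, ade, bcd, cde

Hence C_0 ≅ Z^5, C_1 ≅ Z^9, C_2 ≅ Z^6.

∂_1: C_1 → C_0 sends each edge [p,q] (with p < q) to q − p.
As a 5×9 matrix over Z this has rank 4, with invariant factors (1,1,1,1).

∂_2: C_2 → C_1 maps a triangle to the signed sum of its edges. For instance
  ∂cde = de − ce + cd,
  ∂ade = de − ae + ad.
The resulting 9×6 matrix has rank 5, and its Smith normal form has invariant factors (1,1,1,1,1).

From H_k ≅ ker(∂_k) / im(∂_{k+1}) we obtain:

  H_1: rank ker ∂_1 − rank ∂_2 = (9 − 4) − 5 = 0, and the invariant factors of ∂_2 are all 1, so H_1 = 0.

(K is a triangulation of the 2-sphere S^2.)

H_1 ≅ 0.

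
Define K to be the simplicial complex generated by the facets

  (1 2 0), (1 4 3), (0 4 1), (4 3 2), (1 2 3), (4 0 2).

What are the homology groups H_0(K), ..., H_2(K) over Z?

H_0 = Z,  H_1 = 0,  H_2 = Z.

Fix the vertex order 0 < 1 < 2 < 3 < 4 and write every simplex with vertices in increasing order. Then dim K = 2 and the simplices of K are:

  0-simplices (5): [0], [1], [2], [3], [4]
  1-simplices (9): [0,1], [0,2], [0,4], [1,2], [1,3], [1,4], [2,3], [2,4], [3,4]
  2-simplices (6): [0,1,2], [0,1,4], [0,2,4], [1,2,3], [1,3,4], [2,3,4]

giving chain groups C_0 ≅ Z^5, C_1 ≅ Z^9, C_2 ≅ Z^6.

The boundary map ∂_1: C_1 → C_0 sends each edge [p,q] (with p < q) to q − p. For instance
  ∂[0,1] = [1] − [0].
The resulting 5×9 matrix has rank 4, and its Smith normal form has invariant factors (1,1,1,1).

Boundary ∂_2: C_2 → C_1 acts by ∂[p,q,r] = [q,r] − [p,r] + [p,q]. For instance
  ∂[1,2,3] = [2,3] − [1,3] + [1,2],
  ∂[0,1,4] = [1,4] − [0,4] + [0,1].
The resulting 9×6 matrix has rank 5, and its Smith normal form has invariant factors (1,1,1,1,1).

Reading off H_k = ker ∂_k / im ∂_{k+1}:

  H_0: rank C_0 − rank ∂_1 = 5 − 4 = 1, and the invariant factors of ∂_1 are all 1, so H_0 = Z.
  H_1: rank ker ∂_1 − rank ∂_2 = (9 − 4) − 5 = 0, and the invariant factors of ∂_2 are all 1, so H_1 = 0.
  H_2: rank ker ∂_2 − rank ∂_3 = (6 − 5) − 0 = 1, and there is no ∂_3, so H_2 = Z.

(K is a triangulation of the 2-sphere S^2.)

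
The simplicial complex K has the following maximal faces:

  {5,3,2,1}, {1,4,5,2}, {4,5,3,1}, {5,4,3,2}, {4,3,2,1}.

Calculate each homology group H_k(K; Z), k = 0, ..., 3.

H_0 = Z,  H_1 = 0,  H_2 = 0,  H_3 = Z.

Take the total order 1 < 2 < 3 < 4 < 5 on the vertex set. Then K (dimension 3) consists of the simplices:

  0-simplices (5): [1], [2], [3], [4], [5]
  1-simplices (10): [1,2], [1,3], [1,4], [1,5], [2,3], [2,4], [2,5], [3,4], [3,5], [4,5]
  2-simplices (10): [1,2,3], [1,2,4], [1,2,5], [1,3,4], [1,3,5], [1,4,5], [2,3,4], [2,3,5], [2,4,5], [3,4,5]
  3-simplices (5): [1,2,3,4], [1,2,3,5], [1,2,4,5], [1,3,4,5], [2,3,4,5]

so the chain groups are C_0 ≅ Z^5, C_1 ≅ Z^10, C_2 ≅ Z^10, C_3 ≅ Z^5.

∂_1: C_1 → C_0 maps an edge to its endpoints' difference, ∂[p,q] = q − p.
The resulting 5×10 matrix has rank 4, and its Smith normal form has invariant factors (1,1,1,1).

The boundary map ∂_2: C_2 → C_1 acts by ∂[p,q,r] = [q,r] − [p,r] + [p,q]. For instance
  ∂[2,3,5] = [3,5] − [2,5] + [2,3],
  ∂[1,2,3] = [2,3] − [1,3] + [1,2].
This gives a 10×10 integer matrix of rank 6; reducing to Smith normal form yields diagonal entries (1,1,1,1,1,1).

∂_3: C_3 → C_2 sends each 3-simplex σ to the alternating sum Σ_i (−1)^i (σ with its i-th vertex removed). For instance
  ∂[1,3,4,5] = [3,4,5] − [1,4,5] + [1,3,5] − [1,3,4],
  ∂[2,3,4,5] = [3,4,5] − [2,4,5] + [2,3,5] − [2,3,4].
As a 10×5 matrix over Z this has rank 4, with invariant factors (1,1,1,1).

Computing H_k = (kernel of ∂_k) / (image of ∂_{k+1}):

  H_0: rank C_0 − rank ∂_1 = 5 − 4 = 1, and the invariant factors of ∂_1 are all 1, so H_0 ≅ Z.
  H_1: rank ker ∂_1 − rank ∂_2 = (10 − 4) − 6 = 0, and the invariant factors of ∂_2 are all 1, so H_1 ≅ 0.
  H_2: rank ker ∂_2 − rank ∂_3 = (10 − 6) − 4 = 0, and the invariant factors of ∂_3 are all 1, so H_2 ≅ 0.
  H_3: rank ker ∂_3 − rank ∂_4 = (5 − 4) − 0 = 1, and there is no ∂_4, so H_3 ≅ Z.

(K is a triangulation of the 3-sphere S^3.)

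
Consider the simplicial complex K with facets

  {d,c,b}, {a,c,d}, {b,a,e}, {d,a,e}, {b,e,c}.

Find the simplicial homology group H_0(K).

H_0 ≅ Z.

Order the vertices as a < b < c < d < e. Listing each simplex with vertices in this order, K has dimension 2 with simplices:

  0-simplices (5): a, b, c, d, e
  1-simplices (10): ab, ac, ad, ae, bc, bd, be, cd, ce, de
  2-simplices (5): abe, acd, ade, bcd, bce

so the chain groups are C_0 ≅ Z^5, C_1 ≅ Z^10, C_2 ≅ Z^5.

Boundary ∂_1: C_1 → C_0 sends each edge [p,q] (with p < q) to q − p. For instance
  ∂bd = d − b.
This gives a 5×10 integer matrix of rank 4; reducing to Smith normal form yields diagonal entries (1,1,1,1).

The boundary map ∂_2: C_2 → C_1 maps a triangle to the signed sum of its edges. For instance
  ∂bcd = cd − bd + bc,
  ∂ade = de − ae + ad.
The resulting 10×5 matrix has rank 5, and its Smith normal form has invariant factors (1,1,1,1,1).

Reading off H_k = ker ∂_k / im ∂_{k+1}:

  H_0: rank C_0 − rank ∂_1 = 5 − 4 = 1, and the invariant factors of ∂_1 are all 1, so H_0 = Z.

(K is a triangulation of the Möbius band.)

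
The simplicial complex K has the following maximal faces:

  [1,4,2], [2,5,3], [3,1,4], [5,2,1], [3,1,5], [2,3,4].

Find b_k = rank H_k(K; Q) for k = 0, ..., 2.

We work with the vertex ordering 1 < 2 < 3 < 4 < 5. The simplices of K, each written with vertices in increasing order, are:

  0-simplices (5): [1], [2], [3], [4], [5]
  1-simplices (9): [1,2], [1,3], [1,4], [1,5], [2,3], [2,4], [2,5], [3,4], [3,5]
  2-simplices (6): [1,2,4], [1,2,5], [1,3,4], [1,3,5], [2,3,4], [2,3,5]

giving chain groups C_0 ≅ Z^5, C_1 ≅ Z^9, C_2 ≅ Z^6.

∂_1: C_1 → C_0 maps an edge to its endpoints' difference, ∂[p,q] = q − p. For instance
  ∂[3,5] = [5] − [3].
The resulting 5×9 matrix has rank 4, and its Smith normal form has invariant factors (1,1,1,1).

The boundary map ∂_2: C_2 → C_1 acts by ∂[p,q,r] = [q,r] − [p,r] + [p,q]. For instance
  ∂[1,2,5] = [2,5] − [1,5] + [1,2],
  ∂[1,3,5] = [3,5] − [1,5] + [1,3].
The resulting 9×6 matrix has rank 5, and its Smith normal form has invariant factors (1,1,1,1,1).

Computing H_k = (kernel of ∂_k) / (image of ∂_{k+1}):

  H_0: rank C_0 − rank ∂_1 = 5 − 4 = 1, and the invariant factors of ∂_1 are all 1, so H_0 = Z.
  H_1: rank ker ∂_1 − rank ∂_2 = (9 − 4) − 5 = 0, and the invariant factors of ∂_2 are all 1, so H_1 = 0.
  H_2: rank ker ∂_2 − rank ∂_3 = (6 − 5) − 0 = 1, and there is no ∂_3, so H_2 = Z.

As a check, the Euler characteristic is 5 − 9 + 6 = 2, which agrees with 1 − 0 + 1 = 2.

Hence the Betti numbers are b_0 = 1, b_1 = 0, b_2 = 1.

b_0 = 1, b_1 = 0, b_2 = 1.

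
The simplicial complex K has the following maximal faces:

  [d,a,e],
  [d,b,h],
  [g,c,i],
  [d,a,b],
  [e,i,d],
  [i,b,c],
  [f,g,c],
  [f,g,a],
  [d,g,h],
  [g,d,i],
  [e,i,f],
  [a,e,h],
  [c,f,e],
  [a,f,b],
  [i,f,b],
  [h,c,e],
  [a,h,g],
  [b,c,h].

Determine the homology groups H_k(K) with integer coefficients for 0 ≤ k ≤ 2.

We work with the vertex ordering a < b < c < d < e < f < g < h < i. The simplices of K, each written with vertices in increasing order, are:

  0-simplices (9): a, b, c, d, e, f, g, h, i
  1-simplices (27): ab, ad, ae, af, ag, ah, bc, bd, bf, bh, bi, ce, cf, cg, ch, ci, de, dg, dh, di, ef, eh, ei, fg, fi, gh, gi
  2-simplices (18): abd, abf, ade, aeh, afg, agh, bch, bci, bdh, bfi, cef, ceh, cfg, cgi, dei, dgh, dgi, efi

so the chain groups are C_0 ≅ Z^9, C_1 ≅ Z^27, C_2 ≅ Z^18.

Boundary ∂_1: C_1 → C_0 sends each edge [p,q] (with p < q) to q − p. For instance
  ∂ad = d − a.
As a 9×27 matrix over Z this has rank 8, with invariant factors (1,1,1,1,1,1,1,1).

Boundary ∂_2: C_2 → C_1 maps a triangle to the signed sum of its edges. For instance
  ∂bfi = fi − bi + bf,
  ∂afg = fg − ag + af.
As a 27×18 matrix over Z this has rank 18, with invariant factors (1,1,1,1,1,1,1,1,1,1,1,1,1,1,1,1,1,2).

Now H_k = ker ∂_k / im ∂_{k+1}, so:

  H_0: rank C_0 − rank ∂_1 = 9 − 8 = 1, and the invariant factors of ∂_1 are all 1, so H_0 ≅ Z.
  H_1: rank ker ∂_1 − rank ∂_2 = (27 − 8) − 18 = 1, and ∂_2 has invariant factor 2 > 1, so H_1 ≅ Z ⊕ Z/2.
  H_2: rank ker ∂_2 − rank ∂_3 = (18 − 18) − 0 = 0, and there is no ∂_3, so H_2 ≅ 0.

(K is a triangulation of the Klein bottle.)

H_0 = Z,  H_1 = Z ⊕ Z/2,  H_2 = 0.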